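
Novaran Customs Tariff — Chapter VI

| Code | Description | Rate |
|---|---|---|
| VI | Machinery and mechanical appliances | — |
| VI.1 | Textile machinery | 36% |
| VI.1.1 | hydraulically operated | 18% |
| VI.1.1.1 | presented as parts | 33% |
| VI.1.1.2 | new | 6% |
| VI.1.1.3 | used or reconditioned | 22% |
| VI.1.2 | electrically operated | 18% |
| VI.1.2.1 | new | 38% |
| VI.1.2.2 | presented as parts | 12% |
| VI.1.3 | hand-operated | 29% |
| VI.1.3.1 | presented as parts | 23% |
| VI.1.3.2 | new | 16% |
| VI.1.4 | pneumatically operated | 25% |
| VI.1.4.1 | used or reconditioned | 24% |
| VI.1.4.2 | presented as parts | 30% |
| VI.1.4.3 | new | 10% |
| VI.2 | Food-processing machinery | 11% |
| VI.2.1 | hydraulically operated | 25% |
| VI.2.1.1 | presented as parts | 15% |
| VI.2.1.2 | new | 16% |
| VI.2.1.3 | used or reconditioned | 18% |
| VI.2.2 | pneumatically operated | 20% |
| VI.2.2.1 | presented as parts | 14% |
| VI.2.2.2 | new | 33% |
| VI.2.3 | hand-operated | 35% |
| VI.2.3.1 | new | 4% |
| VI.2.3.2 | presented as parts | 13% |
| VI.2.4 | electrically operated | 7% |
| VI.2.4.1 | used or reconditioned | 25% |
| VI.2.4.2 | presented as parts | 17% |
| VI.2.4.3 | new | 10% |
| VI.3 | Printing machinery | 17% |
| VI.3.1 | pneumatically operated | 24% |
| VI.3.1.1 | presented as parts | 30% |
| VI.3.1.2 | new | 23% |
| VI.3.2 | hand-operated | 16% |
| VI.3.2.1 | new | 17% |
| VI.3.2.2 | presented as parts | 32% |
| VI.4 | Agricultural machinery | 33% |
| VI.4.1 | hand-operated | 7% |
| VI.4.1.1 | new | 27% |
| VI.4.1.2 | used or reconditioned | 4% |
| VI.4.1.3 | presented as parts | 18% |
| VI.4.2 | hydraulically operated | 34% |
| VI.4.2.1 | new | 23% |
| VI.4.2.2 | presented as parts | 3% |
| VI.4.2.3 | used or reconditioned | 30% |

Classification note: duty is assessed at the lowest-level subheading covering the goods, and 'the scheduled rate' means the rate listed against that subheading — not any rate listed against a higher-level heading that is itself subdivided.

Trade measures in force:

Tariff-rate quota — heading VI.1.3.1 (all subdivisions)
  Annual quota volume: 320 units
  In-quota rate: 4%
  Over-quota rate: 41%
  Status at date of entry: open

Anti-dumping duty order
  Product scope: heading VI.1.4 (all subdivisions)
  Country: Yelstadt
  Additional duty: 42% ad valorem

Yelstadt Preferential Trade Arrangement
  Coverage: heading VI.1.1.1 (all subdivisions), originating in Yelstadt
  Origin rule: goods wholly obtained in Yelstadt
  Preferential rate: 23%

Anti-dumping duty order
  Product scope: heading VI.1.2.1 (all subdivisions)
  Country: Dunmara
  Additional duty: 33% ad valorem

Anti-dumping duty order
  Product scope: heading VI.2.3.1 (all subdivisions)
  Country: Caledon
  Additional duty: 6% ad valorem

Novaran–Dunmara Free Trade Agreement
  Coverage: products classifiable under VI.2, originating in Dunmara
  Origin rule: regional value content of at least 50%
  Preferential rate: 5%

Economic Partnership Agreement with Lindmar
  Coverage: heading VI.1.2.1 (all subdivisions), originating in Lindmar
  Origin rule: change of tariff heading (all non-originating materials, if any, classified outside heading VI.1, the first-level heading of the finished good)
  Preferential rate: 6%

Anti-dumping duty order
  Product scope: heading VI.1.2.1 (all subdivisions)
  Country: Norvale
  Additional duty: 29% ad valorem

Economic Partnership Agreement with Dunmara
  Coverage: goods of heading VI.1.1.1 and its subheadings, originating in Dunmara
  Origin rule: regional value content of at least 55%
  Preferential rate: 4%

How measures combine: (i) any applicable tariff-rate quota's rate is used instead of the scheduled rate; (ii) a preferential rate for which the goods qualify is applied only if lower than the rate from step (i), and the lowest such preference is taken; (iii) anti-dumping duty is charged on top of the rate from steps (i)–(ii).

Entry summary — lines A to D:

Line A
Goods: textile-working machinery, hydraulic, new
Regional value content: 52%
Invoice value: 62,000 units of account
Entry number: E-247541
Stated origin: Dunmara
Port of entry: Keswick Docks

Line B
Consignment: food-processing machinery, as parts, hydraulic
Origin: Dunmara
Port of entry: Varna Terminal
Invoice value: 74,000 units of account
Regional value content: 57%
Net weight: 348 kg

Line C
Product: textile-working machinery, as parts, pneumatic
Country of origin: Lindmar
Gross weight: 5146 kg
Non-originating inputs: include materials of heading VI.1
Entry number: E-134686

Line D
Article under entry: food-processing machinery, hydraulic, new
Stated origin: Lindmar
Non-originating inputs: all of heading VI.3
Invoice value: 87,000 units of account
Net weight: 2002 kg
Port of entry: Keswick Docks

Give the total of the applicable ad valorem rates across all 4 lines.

57%

Line A: textile-working → VI.1; hydraulic → VI.1.1; new → VI.1.1.2. Scheduled 6%. Dunmara agreement on VI.2: VI.1.1.2 not covered; Dunmara agreement on VI.1.1.1: VI.1.1.2 not covered. → 6%.
Line B: food-processing → VI.2; hydraulic → VI.2.1; as parts → VI.2.1.1. Scheduled 15%. Dunmara agreement on VI.2: RVC ≥ 50% → 5% available; Dunmara agreement on VI.1.1.1: VI.2.1.1 not covered; preferential 5%. → 5%.
Line C: textile-working → VI.1; pneumatic → VI.1.4; as parts → VI.1.4.2. Scheduled 30%. Lindmar agreement on VI.1.2.1: VI.1.4.2 not covered. → 30%.
Line D: food-processing → VI.2; hydraulic → VI.2.1; new → VI.2.1.2. Scheduled 16%. Lindmar agreement on VI.1.2.1: VI.2.1.2 not covered. → 16%.
Sum: 6% + 5% + 30% + 16% = 57%.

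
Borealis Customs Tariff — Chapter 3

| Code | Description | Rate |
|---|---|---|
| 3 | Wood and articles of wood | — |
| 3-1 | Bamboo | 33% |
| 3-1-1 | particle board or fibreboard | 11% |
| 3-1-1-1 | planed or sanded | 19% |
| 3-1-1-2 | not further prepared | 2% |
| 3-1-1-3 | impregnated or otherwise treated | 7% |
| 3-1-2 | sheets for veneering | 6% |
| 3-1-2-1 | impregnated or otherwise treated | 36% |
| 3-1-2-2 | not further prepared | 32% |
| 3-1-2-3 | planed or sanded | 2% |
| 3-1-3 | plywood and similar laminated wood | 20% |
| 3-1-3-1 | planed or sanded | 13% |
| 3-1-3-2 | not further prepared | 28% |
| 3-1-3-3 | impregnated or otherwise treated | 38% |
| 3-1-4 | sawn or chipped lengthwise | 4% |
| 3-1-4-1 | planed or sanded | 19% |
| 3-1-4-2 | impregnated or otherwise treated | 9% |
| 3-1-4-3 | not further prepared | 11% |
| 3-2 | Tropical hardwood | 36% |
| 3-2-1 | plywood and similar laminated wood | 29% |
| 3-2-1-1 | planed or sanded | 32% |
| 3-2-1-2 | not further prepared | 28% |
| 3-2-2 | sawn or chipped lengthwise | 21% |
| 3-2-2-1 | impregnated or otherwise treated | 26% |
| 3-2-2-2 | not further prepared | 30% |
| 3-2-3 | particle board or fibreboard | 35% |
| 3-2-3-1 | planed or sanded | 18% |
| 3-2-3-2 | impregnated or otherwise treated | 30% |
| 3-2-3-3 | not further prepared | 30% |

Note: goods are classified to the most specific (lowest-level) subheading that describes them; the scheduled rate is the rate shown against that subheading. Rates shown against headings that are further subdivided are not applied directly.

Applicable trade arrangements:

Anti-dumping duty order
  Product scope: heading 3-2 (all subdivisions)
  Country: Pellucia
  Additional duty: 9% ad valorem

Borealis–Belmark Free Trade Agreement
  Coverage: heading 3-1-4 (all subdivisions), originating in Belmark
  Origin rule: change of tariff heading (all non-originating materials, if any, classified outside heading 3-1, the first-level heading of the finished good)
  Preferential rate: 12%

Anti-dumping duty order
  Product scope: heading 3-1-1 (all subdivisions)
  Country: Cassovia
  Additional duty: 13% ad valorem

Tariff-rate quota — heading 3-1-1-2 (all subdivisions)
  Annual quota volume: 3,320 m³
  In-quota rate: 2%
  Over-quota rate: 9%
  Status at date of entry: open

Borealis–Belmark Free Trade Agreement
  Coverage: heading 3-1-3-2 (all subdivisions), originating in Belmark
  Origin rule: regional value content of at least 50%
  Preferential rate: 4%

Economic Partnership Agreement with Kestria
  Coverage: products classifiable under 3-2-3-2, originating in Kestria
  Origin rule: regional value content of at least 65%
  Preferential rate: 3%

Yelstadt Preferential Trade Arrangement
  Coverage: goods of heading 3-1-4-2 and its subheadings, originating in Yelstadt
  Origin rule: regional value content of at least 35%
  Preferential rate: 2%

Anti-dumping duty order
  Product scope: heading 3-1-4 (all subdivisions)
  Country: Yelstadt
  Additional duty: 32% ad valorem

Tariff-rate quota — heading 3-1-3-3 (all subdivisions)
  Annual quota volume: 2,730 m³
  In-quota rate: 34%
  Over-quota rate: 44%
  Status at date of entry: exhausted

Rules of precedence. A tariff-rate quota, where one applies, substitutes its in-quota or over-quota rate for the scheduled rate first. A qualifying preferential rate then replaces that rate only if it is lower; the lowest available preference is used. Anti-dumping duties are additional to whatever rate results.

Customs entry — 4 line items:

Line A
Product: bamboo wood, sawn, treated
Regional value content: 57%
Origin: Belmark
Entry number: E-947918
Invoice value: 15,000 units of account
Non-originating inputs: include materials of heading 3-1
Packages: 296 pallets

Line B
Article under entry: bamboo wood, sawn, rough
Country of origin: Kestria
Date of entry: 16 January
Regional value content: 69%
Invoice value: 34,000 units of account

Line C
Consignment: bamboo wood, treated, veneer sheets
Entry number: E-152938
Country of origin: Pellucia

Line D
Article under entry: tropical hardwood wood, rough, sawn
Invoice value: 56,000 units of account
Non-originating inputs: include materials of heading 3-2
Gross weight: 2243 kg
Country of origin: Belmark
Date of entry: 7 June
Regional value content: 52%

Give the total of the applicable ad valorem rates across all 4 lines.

86%

Line A: bamboo → 3-1; sawn → 3-1-4; treated → 3-1-4-2. Scheduled 9%. Belmark agreement on 3-1-4: CTH not met; Belmark agreement on 3-1-3-2: 3-1-4-2 not covered. → 9%.
Line B: bamboo → 3-1; sawn → 3-1-4; rough → 3-1-4-3. Scheduled 11%. Kestria agreement on 3-2-3-2: 3-1-4-3 not covered. → 11%.
Line C: bamboo → 3-1; veneer sheets → 3-1-2; treated → 3-1-2-1. Scheduled 36%. No special measure applies. → 36%.
Line D: tropical hardwood → 3-2; sawn → 3-2-2; rough → 3-2-2-2. Scheduled 30%. Belmark agreement on 3-1-4: 3-2-2-2 not covered; Belmark agreement on 3-1-3-2: 3-2-2-2 not covered. → 30%.
Sum: 9% + 11% + 36% + 30% = 86%.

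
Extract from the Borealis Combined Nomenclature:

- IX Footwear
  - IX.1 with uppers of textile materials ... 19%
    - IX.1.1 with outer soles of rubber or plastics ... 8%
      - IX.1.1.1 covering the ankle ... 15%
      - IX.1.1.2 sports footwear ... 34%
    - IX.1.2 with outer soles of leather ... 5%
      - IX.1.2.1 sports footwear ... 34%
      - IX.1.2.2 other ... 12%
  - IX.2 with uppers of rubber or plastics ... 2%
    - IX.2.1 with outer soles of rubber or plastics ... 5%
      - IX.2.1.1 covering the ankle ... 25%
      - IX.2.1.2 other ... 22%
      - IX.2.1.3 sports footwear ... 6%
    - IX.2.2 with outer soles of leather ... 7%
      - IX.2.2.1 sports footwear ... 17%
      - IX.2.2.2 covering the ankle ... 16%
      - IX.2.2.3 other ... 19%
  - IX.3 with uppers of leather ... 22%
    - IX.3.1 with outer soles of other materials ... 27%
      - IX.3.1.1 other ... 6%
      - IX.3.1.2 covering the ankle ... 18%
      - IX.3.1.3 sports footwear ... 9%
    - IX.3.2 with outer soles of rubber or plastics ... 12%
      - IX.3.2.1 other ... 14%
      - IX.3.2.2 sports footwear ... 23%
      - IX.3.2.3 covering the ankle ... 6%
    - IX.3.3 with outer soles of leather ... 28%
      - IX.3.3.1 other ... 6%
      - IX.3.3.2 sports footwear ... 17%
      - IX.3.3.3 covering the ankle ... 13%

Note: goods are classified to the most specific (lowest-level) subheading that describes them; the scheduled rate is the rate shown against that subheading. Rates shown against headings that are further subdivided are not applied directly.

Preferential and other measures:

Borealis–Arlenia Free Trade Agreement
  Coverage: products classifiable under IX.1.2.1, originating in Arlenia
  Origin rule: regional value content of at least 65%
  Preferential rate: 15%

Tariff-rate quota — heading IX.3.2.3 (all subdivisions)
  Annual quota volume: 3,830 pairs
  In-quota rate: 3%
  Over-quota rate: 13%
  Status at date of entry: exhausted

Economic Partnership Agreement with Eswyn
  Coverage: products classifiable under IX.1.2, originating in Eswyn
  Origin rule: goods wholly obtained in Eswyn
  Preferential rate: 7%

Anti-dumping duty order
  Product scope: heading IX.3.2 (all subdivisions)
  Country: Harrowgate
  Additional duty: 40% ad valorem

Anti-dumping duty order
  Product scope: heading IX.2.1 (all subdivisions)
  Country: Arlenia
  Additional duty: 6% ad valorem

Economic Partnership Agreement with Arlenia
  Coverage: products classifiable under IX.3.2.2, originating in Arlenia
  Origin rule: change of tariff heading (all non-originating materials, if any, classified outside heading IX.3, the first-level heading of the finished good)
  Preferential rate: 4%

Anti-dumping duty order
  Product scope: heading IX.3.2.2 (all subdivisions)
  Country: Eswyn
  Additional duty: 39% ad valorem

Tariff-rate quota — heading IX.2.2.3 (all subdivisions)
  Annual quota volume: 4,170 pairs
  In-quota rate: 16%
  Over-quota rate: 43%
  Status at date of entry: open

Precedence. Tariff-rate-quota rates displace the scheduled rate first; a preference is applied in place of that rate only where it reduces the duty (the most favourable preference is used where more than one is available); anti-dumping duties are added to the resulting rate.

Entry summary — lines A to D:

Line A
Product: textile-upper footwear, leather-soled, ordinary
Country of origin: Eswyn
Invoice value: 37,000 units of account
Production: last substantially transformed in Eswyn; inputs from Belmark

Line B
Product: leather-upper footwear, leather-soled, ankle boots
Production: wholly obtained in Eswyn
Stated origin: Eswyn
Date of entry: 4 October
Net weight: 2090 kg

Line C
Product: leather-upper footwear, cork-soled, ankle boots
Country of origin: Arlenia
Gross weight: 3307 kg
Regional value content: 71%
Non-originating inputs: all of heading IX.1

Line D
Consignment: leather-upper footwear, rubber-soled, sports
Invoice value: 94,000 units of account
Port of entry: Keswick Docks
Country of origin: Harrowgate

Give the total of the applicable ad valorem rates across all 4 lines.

Line A: textile-upper → IX.1; leather-soled → IX.1.2; ordinary → IX.1.2.2. Scheduled 12%. Eswyn agreement on IX.1.2: not wholly obtained. → 12%.
Line B: leather-upper → IX.3; leather-soled → IX.3.3; ankle boots → IX.3.3.3. Scheduled 13%. Eswyn agreement on IX.1.2: IX.3.3.3 not covered. → 13%.
Line C: leather-upper → IX.3; cork-soled → IX.3.1; ankle boots → IX.3.1.2. Scheduled 18%. Arlenia agreement on IX.1.2.1: IX.3.1.2 not covered; Arlenia agreement on IX.3.2.2: IX.3.1.2 not covered. → 18%.
Line D: leather-upper → IX.3; rubber-soled → IX.3.2; sports → IX.3.2.2. Scheduled 23%. anti-dumping (Harrowgate, IX.3.2): +40%; total 23% + 40% = 63%. → 63%.
Sum: 12% + 13% + 18% + 63% = 106%.

106%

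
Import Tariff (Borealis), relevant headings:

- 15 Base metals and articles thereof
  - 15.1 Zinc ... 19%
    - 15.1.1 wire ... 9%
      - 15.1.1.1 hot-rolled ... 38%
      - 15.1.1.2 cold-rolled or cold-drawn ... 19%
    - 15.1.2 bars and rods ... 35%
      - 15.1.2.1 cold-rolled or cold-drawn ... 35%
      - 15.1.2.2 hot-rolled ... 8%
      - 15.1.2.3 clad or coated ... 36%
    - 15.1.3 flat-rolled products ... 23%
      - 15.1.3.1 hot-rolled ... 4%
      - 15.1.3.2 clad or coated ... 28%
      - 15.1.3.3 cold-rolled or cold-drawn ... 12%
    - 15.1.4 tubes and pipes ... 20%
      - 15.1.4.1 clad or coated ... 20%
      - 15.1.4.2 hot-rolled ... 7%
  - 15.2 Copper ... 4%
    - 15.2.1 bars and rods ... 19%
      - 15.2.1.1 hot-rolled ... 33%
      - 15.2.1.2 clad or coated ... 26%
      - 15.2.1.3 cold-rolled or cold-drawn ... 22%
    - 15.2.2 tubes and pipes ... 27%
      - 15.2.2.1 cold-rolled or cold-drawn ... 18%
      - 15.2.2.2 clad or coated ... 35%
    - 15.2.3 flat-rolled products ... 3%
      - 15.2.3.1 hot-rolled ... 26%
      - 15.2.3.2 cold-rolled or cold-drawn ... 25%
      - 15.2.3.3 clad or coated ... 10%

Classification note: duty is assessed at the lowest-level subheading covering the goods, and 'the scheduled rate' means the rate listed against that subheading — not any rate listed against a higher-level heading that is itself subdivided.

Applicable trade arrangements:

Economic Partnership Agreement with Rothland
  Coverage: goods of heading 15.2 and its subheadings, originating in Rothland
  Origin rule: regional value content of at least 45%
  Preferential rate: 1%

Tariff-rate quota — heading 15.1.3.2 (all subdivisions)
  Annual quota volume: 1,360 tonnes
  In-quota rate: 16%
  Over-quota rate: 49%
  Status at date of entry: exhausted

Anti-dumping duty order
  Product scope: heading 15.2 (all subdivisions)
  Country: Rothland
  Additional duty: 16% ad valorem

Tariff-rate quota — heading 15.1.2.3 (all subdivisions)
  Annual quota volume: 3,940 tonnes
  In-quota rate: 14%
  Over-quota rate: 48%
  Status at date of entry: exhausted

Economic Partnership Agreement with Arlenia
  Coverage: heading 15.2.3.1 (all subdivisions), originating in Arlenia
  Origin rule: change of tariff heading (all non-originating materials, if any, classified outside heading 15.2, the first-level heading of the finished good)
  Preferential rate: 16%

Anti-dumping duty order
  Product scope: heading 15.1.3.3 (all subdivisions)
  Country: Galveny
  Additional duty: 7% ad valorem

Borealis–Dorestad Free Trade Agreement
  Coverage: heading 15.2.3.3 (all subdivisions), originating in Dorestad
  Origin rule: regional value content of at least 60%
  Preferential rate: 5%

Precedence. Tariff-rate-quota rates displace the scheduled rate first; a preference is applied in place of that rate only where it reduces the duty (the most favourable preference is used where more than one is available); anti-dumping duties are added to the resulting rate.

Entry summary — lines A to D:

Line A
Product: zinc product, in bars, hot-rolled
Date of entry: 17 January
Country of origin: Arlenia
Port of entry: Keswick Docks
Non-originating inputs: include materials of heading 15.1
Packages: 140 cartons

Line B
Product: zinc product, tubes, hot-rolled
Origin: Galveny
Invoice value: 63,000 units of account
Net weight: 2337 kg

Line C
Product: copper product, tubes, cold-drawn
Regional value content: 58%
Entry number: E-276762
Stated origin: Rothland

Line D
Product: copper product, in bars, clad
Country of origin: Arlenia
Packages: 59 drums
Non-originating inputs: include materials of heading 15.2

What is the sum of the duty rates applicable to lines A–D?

58%

Line A: zinc → 15.1; in bars → 15.1.2; hot-rolled → 15.1.2.2. Scheduled 8%. Arlenia agreement on 15.2.3.1: 15.1.2.2 not covered. → 8%.
Line B: zinc → 15.1; tubes → 15.1.4; hot-rolled → 15.1.4.2. Scheduled 7%. No special measure applies. → 7%.
Line C: copper → 15.2; tubes → 15.2.2; cold-drawn → 15.2.2.1. Scheduled 18%. Rothland agreement on 15.2: RVC ≥ 45% → 1% available; preferential 1%; anti-dumping (Rothland, 15.2): +16%; total 1% + 16% = 17%. → 17%.
Line D: copper → 15.2; in bars → 15.2.1; clad → 15.2.1.2. Scheduled 26%. Arlenia agreement on 15.2.3.1: 15.2.1.2 not covered. → 26%.
Sum: 8% + 7% + 17% + 26% = 58%.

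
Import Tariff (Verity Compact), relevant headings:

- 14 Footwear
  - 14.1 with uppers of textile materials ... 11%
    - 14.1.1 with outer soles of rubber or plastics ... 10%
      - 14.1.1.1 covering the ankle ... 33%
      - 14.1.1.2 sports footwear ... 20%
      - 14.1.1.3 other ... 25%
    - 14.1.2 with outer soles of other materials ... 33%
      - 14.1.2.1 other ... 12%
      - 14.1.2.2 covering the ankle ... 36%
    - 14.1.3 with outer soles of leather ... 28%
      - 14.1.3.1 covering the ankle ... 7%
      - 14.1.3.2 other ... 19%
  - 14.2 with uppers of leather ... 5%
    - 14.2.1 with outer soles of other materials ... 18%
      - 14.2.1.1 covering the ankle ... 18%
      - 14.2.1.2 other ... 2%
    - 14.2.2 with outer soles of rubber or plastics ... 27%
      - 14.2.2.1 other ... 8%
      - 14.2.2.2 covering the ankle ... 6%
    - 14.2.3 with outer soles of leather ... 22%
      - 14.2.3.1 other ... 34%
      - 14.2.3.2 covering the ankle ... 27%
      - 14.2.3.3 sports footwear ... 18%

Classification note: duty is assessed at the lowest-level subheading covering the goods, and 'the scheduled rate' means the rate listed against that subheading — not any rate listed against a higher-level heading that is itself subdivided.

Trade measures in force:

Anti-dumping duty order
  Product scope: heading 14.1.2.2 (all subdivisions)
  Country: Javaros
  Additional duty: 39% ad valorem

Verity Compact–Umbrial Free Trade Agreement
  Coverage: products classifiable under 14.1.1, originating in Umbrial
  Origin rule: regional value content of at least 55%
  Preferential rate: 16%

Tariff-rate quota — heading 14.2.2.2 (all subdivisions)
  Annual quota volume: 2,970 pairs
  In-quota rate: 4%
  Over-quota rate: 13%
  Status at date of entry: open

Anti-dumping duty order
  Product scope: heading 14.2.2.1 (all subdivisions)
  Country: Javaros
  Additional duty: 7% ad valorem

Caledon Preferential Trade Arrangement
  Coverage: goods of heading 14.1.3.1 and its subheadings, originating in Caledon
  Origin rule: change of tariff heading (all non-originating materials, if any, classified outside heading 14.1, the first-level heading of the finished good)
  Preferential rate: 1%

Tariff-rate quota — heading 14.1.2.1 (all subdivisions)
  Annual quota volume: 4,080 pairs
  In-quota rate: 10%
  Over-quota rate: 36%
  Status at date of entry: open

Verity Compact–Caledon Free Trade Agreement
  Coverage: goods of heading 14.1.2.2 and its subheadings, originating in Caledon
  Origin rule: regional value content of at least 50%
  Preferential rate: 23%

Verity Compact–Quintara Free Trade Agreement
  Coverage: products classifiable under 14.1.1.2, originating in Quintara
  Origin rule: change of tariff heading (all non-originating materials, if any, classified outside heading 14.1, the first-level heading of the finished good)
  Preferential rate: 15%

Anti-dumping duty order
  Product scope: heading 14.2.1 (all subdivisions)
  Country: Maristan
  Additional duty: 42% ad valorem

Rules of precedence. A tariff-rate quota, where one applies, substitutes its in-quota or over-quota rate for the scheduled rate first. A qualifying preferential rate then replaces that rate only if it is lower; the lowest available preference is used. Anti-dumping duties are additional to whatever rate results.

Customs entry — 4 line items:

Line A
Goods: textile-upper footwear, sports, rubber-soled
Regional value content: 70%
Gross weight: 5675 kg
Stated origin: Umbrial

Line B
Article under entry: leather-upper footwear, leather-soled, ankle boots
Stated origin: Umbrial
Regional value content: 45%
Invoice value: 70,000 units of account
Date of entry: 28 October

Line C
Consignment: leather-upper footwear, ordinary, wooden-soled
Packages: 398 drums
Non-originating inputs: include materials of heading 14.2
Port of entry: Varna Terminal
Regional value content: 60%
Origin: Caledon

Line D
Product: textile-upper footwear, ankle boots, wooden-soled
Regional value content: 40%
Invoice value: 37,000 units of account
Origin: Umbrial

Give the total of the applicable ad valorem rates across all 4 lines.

81%

Line A: textile-upper → 14.1; rubber-soled → 14.1.1; sports → 14.1.1.2. Scheduled 20%. Umbrial agreement on 14.1.1: RVC ≥ 55% → 16% available; preferential 16%. → 16%.
Line B: leather-upper → 14.2; leather-soled → 14.2.3; ankle boots → 14.2.3.2. Scheduled 27%. Umbrial agreement on 14.1.1: 14.2.3.2 not covered. → 27%.
Line C: leather-upper → 14.2; wooden-soled → 14.2.1; ordinary → 14.2.1.2. Scheduled 2%. Caledon agreement on 14.1.3.1: 14.2.1.2 not covered; Caledon agreement on 14.1.2.2: 14.2.1.2 not covered. → 2%.
Line D: textile-upper → 14.1; wooden-soled → 14.1.2; ankle boots → 14.1.2.2. Scheduled 36%. Umbrial agreement on 14.1.1: 14.1.2.2 not covered. → 36%.
Sum: 16% + 27% + 2% + 36% = 81%.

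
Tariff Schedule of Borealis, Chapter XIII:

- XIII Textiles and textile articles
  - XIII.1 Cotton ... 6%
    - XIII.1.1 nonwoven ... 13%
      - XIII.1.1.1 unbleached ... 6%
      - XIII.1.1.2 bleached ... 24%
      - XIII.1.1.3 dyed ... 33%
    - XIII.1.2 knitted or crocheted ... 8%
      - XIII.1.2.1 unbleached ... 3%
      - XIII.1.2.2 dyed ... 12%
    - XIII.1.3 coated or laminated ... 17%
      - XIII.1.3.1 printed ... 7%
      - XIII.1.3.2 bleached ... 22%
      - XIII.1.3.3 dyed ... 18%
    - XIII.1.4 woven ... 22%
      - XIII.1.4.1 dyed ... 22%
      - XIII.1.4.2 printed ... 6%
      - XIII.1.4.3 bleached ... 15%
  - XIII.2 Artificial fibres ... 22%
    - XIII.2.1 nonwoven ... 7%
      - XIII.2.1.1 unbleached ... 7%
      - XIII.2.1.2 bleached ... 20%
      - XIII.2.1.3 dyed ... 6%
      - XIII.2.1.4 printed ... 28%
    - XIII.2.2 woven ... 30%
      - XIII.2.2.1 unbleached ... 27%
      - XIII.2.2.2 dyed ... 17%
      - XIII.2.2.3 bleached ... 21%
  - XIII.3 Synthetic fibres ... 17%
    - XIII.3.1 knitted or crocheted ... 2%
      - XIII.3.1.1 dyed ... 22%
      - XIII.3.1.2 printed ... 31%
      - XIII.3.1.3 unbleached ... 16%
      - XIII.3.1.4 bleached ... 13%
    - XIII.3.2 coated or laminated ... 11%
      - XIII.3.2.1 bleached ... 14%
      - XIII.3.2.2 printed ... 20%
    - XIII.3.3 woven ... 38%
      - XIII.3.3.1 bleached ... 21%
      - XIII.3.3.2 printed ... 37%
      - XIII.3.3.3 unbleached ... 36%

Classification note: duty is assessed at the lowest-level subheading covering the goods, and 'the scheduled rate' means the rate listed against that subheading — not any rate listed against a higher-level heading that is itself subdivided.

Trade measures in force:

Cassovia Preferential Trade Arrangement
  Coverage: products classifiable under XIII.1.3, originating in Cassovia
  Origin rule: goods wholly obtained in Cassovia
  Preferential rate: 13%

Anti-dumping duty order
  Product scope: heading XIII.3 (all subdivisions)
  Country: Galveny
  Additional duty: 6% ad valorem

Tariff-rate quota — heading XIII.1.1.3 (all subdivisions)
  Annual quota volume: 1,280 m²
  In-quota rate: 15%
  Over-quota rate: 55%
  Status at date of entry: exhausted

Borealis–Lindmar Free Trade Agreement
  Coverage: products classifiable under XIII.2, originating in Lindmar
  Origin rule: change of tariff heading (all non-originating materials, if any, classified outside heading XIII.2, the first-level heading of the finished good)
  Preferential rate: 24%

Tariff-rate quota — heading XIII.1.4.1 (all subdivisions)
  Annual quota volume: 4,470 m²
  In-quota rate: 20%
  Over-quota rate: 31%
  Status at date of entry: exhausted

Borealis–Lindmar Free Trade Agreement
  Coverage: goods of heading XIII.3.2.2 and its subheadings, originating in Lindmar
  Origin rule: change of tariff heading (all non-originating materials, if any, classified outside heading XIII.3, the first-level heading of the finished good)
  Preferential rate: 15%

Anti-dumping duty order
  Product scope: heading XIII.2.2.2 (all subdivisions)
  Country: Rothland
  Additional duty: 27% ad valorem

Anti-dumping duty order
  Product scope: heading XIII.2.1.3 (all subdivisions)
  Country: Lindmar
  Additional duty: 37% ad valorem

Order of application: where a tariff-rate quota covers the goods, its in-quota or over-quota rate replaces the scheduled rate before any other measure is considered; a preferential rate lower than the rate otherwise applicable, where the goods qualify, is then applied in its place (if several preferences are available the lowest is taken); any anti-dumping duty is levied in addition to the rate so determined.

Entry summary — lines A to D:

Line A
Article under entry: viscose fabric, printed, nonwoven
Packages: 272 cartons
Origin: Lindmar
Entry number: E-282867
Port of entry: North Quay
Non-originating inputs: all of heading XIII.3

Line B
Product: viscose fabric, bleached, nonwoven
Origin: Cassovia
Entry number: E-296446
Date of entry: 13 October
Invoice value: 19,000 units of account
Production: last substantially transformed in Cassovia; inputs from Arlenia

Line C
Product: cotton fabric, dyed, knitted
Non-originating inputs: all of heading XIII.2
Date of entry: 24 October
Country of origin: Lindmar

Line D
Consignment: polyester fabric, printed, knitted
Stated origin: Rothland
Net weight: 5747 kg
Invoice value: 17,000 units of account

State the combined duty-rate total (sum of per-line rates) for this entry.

Line A: viscose → XIII.2; nonwoven → XIII.2.1; printed → XIII.2.1.4. Scheduled 28%. Lindmar agreement on XIII.2: CTH met → 24% available; Lindmar agreement on XIII.3.2.2: XIII.2.1.4 not covered; preferential 24%. → 24%.
Line B: viscose → XIII.2; nonwoven → XIII.2.1; bleached → XIII.2.1.2. Scheduled 20%. Cassovia agreement on XIII.1.3: XIII.2.1.2 not covered. → 20%.
Line C: cotton → XIII.1; knitted → XIII.1.2; dyed → XIII.1.2.2. Scheduled 12%. Lindmar agreement on XIII.2: XIII.1.2.2 not covered; Lindmar agreement on XIII.3.2.2: XIII.1.2.2 not covered. → 12%.
Line D: polyester → XIII.3; knitted → XIII.3.1; printed → XIII.3.1.2. Scheduled 31%. No special measure applies. → 31%.
Sum: 24% + 20% + 12% + 31% = 87%.

87%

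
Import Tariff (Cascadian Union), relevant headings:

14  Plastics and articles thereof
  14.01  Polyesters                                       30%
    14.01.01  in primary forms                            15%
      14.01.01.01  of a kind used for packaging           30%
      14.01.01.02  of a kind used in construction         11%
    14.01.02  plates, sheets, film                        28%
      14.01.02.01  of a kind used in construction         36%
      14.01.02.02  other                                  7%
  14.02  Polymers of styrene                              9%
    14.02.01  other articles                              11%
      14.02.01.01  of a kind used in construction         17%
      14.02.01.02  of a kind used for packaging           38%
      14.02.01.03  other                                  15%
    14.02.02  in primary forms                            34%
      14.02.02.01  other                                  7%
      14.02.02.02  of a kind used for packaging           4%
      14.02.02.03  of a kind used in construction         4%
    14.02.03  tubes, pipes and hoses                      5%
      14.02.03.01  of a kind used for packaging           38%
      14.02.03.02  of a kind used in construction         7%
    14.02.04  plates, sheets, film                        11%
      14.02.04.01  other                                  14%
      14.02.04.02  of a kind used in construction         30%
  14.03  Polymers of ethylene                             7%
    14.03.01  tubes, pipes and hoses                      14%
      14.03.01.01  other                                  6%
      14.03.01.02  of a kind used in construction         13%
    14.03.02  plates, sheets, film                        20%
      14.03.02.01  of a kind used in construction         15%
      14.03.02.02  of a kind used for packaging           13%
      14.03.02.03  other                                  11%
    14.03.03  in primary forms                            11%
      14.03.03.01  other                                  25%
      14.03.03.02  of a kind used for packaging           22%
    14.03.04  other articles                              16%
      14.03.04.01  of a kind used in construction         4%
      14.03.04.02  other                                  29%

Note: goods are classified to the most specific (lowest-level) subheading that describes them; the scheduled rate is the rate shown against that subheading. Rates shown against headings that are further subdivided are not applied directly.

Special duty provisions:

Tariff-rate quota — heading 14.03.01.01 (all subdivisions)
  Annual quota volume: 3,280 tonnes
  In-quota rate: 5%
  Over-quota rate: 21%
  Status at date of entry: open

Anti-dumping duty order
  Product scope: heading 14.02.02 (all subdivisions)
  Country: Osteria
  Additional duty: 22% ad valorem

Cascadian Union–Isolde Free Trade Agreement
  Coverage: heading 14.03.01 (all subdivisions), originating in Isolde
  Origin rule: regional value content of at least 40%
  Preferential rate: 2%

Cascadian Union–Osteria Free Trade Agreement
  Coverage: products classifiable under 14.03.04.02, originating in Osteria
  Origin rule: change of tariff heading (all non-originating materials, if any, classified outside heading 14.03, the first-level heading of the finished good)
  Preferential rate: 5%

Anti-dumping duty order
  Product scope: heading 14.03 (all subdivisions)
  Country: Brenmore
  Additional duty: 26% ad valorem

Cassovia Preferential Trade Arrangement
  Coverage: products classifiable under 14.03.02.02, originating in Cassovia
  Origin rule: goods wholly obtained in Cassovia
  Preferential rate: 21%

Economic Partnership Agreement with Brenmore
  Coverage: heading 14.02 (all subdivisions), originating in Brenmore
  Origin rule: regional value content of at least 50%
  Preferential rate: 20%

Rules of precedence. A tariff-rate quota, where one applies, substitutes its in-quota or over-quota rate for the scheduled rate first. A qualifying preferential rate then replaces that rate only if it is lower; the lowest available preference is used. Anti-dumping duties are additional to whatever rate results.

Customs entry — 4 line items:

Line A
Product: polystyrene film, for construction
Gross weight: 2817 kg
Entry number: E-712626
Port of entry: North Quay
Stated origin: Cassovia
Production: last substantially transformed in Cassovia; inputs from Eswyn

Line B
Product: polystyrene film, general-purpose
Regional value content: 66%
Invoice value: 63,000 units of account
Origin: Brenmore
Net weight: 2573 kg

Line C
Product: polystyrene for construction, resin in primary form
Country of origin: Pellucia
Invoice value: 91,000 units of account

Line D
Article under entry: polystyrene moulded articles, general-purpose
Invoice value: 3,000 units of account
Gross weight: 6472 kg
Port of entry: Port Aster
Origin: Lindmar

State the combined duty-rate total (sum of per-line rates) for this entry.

63%

Line A: polystyrene → 14.02; film → 14.02.04; for construction → 14.02.04.02. Scheduled 30%. Cassovia agreement on 14.03.02.02: 14.02.04.02 not covered. → 30%.
Line B: polystyrene → 14.02; film → 14.02.04; general-purpose → 14.02.04.01. Scheduled 14%. Brenmore agreement on 14.02: RVC ≥ 50% → 20% available; preference 20% not lower than 14% → no reduction. → 14%.
Line C: polystyrene → 14.02; resin in primary form → 14.02.02; for construction → 14.02.02.03. Scheduled 4%. No special measure applies. → 4%.
Line D: polystyrene → 14.02; moulded articles → 14.02.01; general-purpose → 14.02.01.03. Scheduled 15%. No special measure applies. → 15%.
Sum: 30% + 14% + 4% + 15% = 63%.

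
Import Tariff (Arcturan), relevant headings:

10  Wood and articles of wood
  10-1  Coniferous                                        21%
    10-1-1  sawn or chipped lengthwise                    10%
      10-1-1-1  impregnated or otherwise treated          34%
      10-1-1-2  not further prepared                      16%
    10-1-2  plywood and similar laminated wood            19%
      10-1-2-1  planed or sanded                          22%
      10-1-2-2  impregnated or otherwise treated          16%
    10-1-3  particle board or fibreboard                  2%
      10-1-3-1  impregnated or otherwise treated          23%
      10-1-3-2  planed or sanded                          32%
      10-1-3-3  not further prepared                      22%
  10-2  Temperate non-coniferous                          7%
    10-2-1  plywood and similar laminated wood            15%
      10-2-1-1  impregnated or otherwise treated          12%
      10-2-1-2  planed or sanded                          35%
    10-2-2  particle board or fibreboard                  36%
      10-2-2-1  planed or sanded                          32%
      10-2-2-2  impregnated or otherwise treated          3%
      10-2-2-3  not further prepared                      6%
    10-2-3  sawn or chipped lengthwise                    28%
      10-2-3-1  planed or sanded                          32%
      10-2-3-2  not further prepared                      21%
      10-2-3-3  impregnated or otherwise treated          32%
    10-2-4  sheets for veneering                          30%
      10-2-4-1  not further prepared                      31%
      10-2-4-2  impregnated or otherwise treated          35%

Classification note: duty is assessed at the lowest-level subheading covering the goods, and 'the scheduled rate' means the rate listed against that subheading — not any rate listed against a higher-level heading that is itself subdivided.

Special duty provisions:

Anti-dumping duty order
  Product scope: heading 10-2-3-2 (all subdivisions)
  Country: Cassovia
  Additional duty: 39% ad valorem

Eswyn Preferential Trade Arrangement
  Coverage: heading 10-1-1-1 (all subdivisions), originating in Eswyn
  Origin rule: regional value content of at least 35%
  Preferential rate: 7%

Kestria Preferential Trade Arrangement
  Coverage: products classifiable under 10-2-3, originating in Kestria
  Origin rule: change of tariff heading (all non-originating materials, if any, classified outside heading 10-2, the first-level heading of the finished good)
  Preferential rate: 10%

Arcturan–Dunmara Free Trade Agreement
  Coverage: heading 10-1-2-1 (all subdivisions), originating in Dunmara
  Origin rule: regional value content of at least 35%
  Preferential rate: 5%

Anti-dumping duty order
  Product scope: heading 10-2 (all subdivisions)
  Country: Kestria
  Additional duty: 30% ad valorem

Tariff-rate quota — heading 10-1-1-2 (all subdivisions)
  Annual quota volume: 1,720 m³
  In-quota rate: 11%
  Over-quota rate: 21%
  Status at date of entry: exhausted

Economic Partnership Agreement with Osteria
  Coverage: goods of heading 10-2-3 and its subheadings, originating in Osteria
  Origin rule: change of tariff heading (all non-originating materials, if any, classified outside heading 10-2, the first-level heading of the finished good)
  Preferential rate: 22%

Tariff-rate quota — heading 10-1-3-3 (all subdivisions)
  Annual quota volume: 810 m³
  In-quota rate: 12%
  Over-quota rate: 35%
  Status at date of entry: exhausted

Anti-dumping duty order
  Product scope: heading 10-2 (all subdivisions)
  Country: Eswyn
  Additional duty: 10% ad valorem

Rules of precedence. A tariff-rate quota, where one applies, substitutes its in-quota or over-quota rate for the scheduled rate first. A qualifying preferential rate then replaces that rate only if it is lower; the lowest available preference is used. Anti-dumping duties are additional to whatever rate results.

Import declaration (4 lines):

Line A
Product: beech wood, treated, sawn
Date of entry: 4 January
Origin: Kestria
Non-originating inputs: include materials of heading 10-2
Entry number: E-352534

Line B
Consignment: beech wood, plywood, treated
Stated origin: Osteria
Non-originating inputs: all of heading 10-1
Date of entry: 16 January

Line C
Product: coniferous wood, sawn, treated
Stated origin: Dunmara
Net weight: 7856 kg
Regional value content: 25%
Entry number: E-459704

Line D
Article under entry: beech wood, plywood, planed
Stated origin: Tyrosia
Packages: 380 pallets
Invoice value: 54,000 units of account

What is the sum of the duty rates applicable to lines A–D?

143%

Line A: beech → 10-2; sawn → 10-2-3; treated → 10-2-3-3. Scheduled 32%. Kestria agreement on 10-2-3: CTH not met; anti-dumping (Kestria, 10-2): +30%; total 32% + 30% = 62%. → 62%.
Line B: beech → 10-2; plywood → 10-2-1; treated → 10-2-1-1. Scheduled 12%. Osteria agreement on 10-2-3: 10-2-1-1 not covered. → 12%.
Line C: coniferous → 10-1; sawn → 10-1-1; treated → 10-1-1-1. Scheduled 34%. Dunmara agreement on 10-1-2-1: 10-1-1-1 not covered. → 34%.
Line D: beech → 10-2; plywood → 10-2-1; planed → 10-2-1-2. Scheduled 35%. No special measure applies. → 35%.
Sum: 62% + 12% + 34% + 35% = 143%.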